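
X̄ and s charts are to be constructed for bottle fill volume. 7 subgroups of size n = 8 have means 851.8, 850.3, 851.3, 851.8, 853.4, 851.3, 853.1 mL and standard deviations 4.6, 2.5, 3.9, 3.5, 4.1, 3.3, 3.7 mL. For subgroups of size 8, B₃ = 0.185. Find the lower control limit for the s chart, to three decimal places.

s̄ = (4.6 + 2.5 + 3.9 + 3.5 + 4.1 + 3.3 + 3.7) / 7 = 3.6571
LCL_s = B₃·s̄ = 0.185 × 3.6571 = 0.6766

0.677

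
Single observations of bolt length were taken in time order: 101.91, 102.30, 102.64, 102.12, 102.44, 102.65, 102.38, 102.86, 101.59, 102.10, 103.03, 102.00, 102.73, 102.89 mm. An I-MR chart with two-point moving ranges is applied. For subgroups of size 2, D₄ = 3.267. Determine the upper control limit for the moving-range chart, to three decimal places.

Moving ranges: 0.39, 0.34, 0.52, 0.32, 0.21, 0.27, 0.48, 1.27, 0.51, 0.93, 1.03, 0.73, 0.16; M̄R̄ = 7.1600 / 13 = 0.5508
UCL_MR = D₄·M̄R̄ = 3.267 × 0.5508 = 1.7994

1.799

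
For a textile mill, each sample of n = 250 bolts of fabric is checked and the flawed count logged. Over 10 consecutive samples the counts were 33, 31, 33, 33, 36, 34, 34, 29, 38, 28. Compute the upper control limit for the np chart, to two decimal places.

p̄ = Σdᵢ / (k·n) = 329 / (10 × 250) = 0.13160
UCL = np̄ + 3·√(np̄(1−p̄)) = 32.9000 + 3 × √(32.9000×0.86840) = 32.9000 + 3 × 5.3451 = 48.9354

48.94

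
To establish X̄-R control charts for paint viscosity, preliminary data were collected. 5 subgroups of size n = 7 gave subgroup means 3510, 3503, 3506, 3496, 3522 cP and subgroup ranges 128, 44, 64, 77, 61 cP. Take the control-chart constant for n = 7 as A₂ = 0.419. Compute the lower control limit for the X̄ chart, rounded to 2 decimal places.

3476.06

X̄̄ = (3510 + 3503 + 3506 + 3496 + 3522) / 5 = 17537.0000 / 5 = 3507.4000
R̄ = (128 + 44 + 64 + 77 + 61) / 5 = 374.0000 / 5 = 74.8000
LCL = X̄̄ − A₂·R̄ = 3507.4000 − 0.419 × 74.8000 = 3476.0588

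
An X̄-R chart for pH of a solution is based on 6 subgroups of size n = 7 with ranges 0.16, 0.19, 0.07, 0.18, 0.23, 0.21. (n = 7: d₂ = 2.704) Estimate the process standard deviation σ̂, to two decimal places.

R̄ = (0.16 + 0.19 + 0.07 + 0.18 + 0.23 + 0.21) / 6 = 0.1733
σ̂ = R̄ / d₂ = 0.1733 / 2.704 = 0.0641

0.06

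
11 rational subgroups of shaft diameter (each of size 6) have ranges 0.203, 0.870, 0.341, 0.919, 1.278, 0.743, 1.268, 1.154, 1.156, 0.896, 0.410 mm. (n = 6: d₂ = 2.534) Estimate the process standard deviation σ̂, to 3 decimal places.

R̄ = (0.203 + 0.870 + 0.341 + 0.919 + 1.278 + 0.743 + 1.268 + 1.154 + 1.156 + 0.896 + 0.410) / 11 = 0.8398
σ̂ = R̄ / d₂ = 0.8398 / 2.534 = 0.3314

0.331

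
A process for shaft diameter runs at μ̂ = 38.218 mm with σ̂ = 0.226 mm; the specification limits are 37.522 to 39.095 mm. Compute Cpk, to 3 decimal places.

1.027

Cpu = (USL − μ̂) / (3σ̂) = (39.095 − 38.218) / (3 × 0.226) = 1.2935; Cpl = (μ̂ − LSL) / (3σ̂) = (38.218 − 37.522) / (3 × 0.226) = 1.0265; Cpk = min(Cpu, Cpl) = 1.0265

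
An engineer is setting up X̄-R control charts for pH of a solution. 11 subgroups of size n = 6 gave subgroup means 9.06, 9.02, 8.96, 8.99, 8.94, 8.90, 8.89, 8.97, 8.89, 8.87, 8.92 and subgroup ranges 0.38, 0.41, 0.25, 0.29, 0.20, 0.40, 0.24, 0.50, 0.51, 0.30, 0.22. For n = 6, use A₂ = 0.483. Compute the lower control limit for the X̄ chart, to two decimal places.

8.78

X̄̄ = (9.06 + 9.02 + 8.96 + 8.99 + 8.94 + 8.90 + 8.89 + 8.97 + 8.89 + 8.87 + 8.92) / 11 = 98.4100 / 11 = 8.9464
R̄ = (0.38 + 0.41 + 0.25 + 0.29 + 0.20 + 0.40 + 0.24 + 0.50 + 0.51 + 0.30 + 0.22) / 11 = 3.7000 / 11 = 0.3364
LCL = X̄̄ − A₂·R̄ = 8.9464 − 0.483 × 0.3364 = 8.7839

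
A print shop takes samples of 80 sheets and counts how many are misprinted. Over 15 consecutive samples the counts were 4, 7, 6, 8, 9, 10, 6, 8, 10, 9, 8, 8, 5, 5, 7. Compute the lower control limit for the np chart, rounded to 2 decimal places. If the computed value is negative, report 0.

p̄ = Σdᵢ / (k·n) = 110 / (15 × 80) = 0.09167
LCL = np̄ − 3·√(np̄(1−p̄)) = 7.3333 − 3 × 2.5809 = -0.4094 → 0 (negative, so LCL = 0)

0.00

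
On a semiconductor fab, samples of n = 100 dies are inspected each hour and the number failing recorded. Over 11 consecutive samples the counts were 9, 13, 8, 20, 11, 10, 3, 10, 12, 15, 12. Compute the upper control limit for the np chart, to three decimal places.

p̄ = Σdᵢ / (k·n) = 123 / (11 × 100) = 0.11182
UCL = np̄ + 3·√(np̄(1−p̄)) = 11.1818 + 3 × √(11.1818×0.88818) = 11.1818 + 3 × 3.1514 = 20.6361

20.636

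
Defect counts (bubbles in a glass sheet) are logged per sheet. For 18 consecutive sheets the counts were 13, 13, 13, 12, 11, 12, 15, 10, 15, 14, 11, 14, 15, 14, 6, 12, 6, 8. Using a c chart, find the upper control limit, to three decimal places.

c̄ = (13 + 13 + 13 + 12 + 11 + 12 + 15 + 10 + 15 + 14 + 11 + 14 + 15 + 14 + 6 + 12 + 6 + 8) / 18 = 214 / 18 = 11.8889
UCL = c̄ + 3√c̄ = 11.8889 + 3 × √11.8889 = 11.8889 + 3 × 3.4480 = 22.2330

22.233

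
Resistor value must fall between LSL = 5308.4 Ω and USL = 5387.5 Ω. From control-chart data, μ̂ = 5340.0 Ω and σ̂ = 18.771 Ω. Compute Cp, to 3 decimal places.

0.702

Cp = (USL − LSL) / (6σ̂) = (5387.5 − 5308.4) / (6 × 18.771) = 79.1000 / 112.6260 = 0.7023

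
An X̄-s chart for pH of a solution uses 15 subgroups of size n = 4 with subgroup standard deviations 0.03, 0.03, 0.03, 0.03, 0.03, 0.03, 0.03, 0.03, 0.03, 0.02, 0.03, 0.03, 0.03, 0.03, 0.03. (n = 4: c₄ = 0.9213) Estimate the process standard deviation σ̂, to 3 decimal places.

0.032

s̄ = (0.03 + 0.03 + 0.03 + 0.03 + 0.03 + 0.03 + 0.03 + 0.03 + 0.03 + 0.02 + 0.03 + 0.03 + 0.03 + 0.03 + 0.03) / 15 = 0.0293
σ̂ = s̄ / c₄ = 0.0293 / 0.9213 = 0.0318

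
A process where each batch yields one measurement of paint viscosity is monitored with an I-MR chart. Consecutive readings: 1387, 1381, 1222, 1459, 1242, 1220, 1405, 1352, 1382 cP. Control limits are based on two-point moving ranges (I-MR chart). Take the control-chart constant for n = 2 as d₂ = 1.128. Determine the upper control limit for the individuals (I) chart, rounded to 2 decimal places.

X̄ = (1387 + 1381 + 1222 + 1459 + 1242 + 1220 + 1405 + 1352 + 1382) / 9 = 1338.8889
Moving ranges: 6, 159, 237, 217, 22, 185, 53, 30; M̄R̄ = 909.0000 / 8 = 113.6250
UCL = X̄ + 3·M̄R̄/d₂ = 1338.8889 + 3 × 113.6250 / 1.128 = 1641.0830

1641.08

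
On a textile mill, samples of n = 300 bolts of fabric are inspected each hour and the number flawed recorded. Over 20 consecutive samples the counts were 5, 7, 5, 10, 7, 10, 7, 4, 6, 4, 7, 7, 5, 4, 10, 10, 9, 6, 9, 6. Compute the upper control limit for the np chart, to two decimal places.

14.69

p̄ = Σdᵢ / (k·n) = 138 / (20 × 300) = 0.02300
UCL = np̄ + 3·√(np̄(1−p̄)) = 6.9000 + 3 × √(6.9000×0.97700) = 6.9000 + 3 × 2.5964 = 14.6892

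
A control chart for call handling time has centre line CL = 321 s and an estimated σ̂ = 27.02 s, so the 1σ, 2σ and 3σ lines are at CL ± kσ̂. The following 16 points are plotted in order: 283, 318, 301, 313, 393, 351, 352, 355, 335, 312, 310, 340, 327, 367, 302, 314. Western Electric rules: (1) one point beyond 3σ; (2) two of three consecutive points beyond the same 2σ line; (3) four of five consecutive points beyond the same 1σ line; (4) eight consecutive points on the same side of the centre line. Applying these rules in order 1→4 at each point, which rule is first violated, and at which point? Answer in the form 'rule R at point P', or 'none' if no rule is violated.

rule 3 at point 8

Zone of each point (C = within 1σ̂, B = 1σ̂–2σ̂, A = 2σ̂–3σ̂, * = beyond 3σ̂; sign = side of CL): 1:-B, 2:-C, 3:-C, 4:-C, 5:+A, 6:+B, 7:+B, 8:+B, 9:+C, 10:-C, 11:-C, 12:+C, 13:+C, 14:+B, 15:-C, 16:-C
Rule 3 (four of five consecutive points beyond the same 1σ limit) is satisfied at point 8.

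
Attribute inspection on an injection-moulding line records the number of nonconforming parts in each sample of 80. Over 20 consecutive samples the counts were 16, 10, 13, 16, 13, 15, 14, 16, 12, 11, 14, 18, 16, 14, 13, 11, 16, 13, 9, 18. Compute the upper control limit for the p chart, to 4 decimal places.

0.3008

p̄ = Σdᵢ / (k·n) = 278 / (20 × 80) = 0.17375
UCL = p̄ + 3·√(p̄(1−p̄)/n) = 0.17375 + 3 × √(0.17375×0.82625/80) = 0.17375 + 3 × 0.04236 = 0.30084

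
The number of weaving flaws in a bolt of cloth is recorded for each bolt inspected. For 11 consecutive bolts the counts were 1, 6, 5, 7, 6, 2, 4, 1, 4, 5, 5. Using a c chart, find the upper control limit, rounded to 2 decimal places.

10.32

c̄ = (1 + 6 + 5 + 7 + 6 + 2 + 4 + 1 + 4 + 5 + 5) / 11 = 46 / 11 = 4.1818
UCL = c̄ + 3√c̄ = 4.1818 + 3 × √4.1818 = 4.1818 + 3 × 2.0449 = 10.3167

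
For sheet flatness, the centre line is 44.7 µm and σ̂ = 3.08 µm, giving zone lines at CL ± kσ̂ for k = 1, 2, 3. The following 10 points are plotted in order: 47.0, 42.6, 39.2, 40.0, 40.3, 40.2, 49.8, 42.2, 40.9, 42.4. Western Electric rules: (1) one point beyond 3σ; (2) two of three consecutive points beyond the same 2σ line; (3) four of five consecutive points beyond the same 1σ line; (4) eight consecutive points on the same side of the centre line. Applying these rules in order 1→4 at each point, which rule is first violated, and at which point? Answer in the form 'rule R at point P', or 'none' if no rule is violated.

rule 3 at point 6

Zone of each point (C = within 1σ̂, B = 1σ̂–2σ̂, A = 2σ̂–3σ̂, * = beyond 3σ̂; sign = side of CL): 1:+C, 2:-C, 3:-B, 4:-B, 5:-B, 6:-B, 7:+B, 8:-C, 9:-B, 10:-C
Rule 3 (four of five consecutive points beyond the same 1σ limit) is satisfied at point 6.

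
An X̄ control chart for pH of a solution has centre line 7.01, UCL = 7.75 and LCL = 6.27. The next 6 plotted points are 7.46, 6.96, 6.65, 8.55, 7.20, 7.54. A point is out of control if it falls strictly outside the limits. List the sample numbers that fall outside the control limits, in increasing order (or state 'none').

4

Compare each point to [6.27, 7.75]: sample 4 = 8.55 > UCL.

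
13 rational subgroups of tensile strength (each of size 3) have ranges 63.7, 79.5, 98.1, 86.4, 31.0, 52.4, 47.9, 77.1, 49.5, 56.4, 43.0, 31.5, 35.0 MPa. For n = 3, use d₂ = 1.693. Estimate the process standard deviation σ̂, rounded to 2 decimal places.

R̄ = (63.7 + 79.5 + 98.1 + 86.4 + 31.0 + 52.4 + 47.9 + 77.1 + 49.5 + 56.4 + 43.0 + 31.5 + 35.0) / 13 = 57.8077
σ̂ = R̄ / d₂ = 57.8077 / 1.693 = 34.1451

34.15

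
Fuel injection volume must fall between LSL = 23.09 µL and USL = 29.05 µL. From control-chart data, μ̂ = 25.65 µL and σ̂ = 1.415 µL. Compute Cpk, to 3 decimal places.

Cpu = (USL − μ̂) / (3σ̂) = (29.05 − 25.65) / (3 × 1.415) = 0.8009; Cpl = (μ̂ − LSL) / (3σ̂) = (25.65 − 23.09) / (3 × 1.415) = 0.6031; Cpk = min(Cpu, Cpl) = 0.6031

0.603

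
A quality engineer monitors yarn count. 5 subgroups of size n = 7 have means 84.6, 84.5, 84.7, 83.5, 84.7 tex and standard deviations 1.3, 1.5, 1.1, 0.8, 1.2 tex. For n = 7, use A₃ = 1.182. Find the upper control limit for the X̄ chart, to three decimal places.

X̄̄ = (84.6 + 84.5 + 84.7 + 83.5 + 84.7) / 5 = 84.4000
s̄ = (1.3 + 1.5 + 1.1 + 0.8 + 1.2) / 5 = 1.1800
UCL = X̄̄ + A₃·s̄ = 84.4000 + 1.182 × 1.1800 = 85.7948

85.795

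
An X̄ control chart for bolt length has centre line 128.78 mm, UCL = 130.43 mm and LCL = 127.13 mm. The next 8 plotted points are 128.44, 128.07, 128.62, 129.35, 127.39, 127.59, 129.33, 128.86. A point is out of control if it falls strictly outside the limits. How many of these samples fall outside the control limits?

0

All 8 points lie within [127.13, 130.43].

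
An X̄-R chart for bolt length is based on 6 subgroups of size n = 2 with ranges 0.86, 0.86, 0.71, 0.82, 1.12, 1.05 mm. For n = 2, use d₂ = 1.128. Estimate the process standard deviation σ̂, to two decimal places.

R̄ = (0.86 + 0.86 + 0.71 + 0.82 + 1.12 + 1.05) / 6 = 0.9033
σ̂ = R̄ / d₂ = 0.9033 / 1.128 = 0.8008

0.80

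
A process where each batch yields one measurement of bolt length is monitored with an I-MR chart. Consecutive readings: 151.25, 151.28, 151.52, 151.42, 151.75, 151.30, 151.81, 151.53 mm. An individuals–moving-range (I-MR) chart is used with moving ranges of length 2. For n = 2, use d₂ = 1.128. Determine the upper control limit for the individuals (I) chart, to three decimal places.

X̄ = (151.25 + 151.28 + 151.52 + 151.42 + 151.75 + 151.30 + 151.81 + 151.53) / 8 = 151.4825
Moving ranges: 0.03, 0.24, 0.10, 0.33, 0.45, 0.51, 0.28; M̄R̄ = 1.9400 / 7 = 0.2771
UCL = X̄ + 3·M̄R̄/d₂ = 151.4825 + 3 × 0.2771 / 1.128 = 152.2196

152.220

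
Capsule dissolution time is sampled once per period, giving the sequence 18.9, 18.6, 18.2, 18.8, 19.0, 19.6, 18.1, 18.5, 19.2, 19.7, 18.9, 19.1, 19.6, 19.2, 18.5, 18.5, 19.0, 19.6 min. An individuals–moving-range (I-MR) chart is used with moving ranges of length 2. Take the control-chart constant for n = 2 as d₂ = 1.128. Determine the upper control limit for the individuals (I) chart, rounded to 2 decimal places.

20.34

X̄ = (18.9 + 18.6 + 18.2 + 18.8 + 19.0 + 19.6 + 18.1 + 18.5 + 19.2 + 19.7 + 18.9 + 19.1 + 19.6 + 19.2 + 18.5 + 18.5 + 19.0 + 19.6) / 18 = 18.9444
Moving ranges: 0.3, 0.4, 0.6, 0.2, 0.6, 1.5, 0.4, 0.7, 0.5, 0.8, 0.2, 0.5, 0.4, 0.7, 0.0, 0.5, 0.6; M̄R̄ = 8.9000 / 17 = 0.5235
UCL = X̄ + 3·M̄R̄/d₂ = 18.9444 + 3 × 0.5235 / 1.128 = 20.3368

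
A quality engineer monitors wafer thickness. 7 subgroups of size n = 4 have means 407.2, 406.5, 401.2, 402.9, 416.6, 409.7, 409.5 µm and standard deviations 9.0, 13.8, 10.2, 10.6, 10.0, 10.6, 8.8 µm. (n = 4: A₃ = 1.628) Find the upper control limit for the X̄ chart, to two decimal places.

X̄̄ = (407.2 + 406.5 + 401.2 + 402.9 + 416.6 + 409.7 + 409.5) / 7 = 407.6571
s̄ = (9.0 + 13.8 + 10.2 + 10.6 + 10.0 + 10.6 + 8.8) / 7 = 10.4286
UCL = X̄̄ + A₃·s̄ = 407.6571 + 1.628 × 10.4286 = 424.6349

424.63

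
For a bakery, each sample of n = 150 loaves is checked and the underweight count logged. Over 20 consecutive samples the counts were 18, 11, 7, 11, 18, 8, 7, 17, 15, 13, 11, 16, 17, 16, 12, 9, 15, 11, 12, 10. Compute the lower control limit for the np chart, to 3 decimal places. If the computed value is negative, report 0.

2.471

p̄ = Σdᵢ / (k·n) = 254 / (20 × 150) = 0.08467
LCL = np̄ − 3·√(np̄(1−p̄)) = 12.7000 − 3 × 3.4095 = 2.4715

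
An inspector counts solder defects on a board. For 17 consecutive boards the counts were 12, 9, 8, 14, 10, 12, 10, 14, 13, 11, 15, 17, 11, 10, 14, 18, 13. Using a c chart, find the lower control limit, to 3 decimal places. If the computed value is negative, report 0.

c̄ = (12 + 9 + 8 + 14 + 10 + 12 + 10 + 14 + 13 + 11 + 15 + 17 + 11 + 10 + 14 + 18 + 13) / 17 = 211 / 17 = 12.4118
LCL = c̄ − 3√c̄ = 12.4118 − 3 × 3.5230 = 1.8427

1.843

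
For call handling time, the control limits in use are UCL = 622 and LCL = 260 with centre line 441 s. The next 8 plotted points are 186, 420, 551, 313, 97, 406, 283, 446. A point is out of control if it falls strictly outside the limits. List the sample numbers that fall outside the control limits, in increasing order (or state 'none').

1, 5

Compare each point to [260, 622]: sample 1 = 186 < LCL; sample 5 = 97 < LCL.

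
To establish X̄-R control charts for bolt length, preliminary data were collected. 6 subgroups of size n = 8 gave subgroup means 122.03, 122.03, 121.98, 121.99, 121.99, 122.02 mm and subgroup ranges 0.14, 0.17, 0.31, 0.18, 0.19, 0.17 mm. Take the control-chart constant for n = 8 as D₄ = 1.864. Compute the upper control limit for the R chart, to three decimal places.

R̄ = (0.14 + 0.17 + 0.31 + 0.18 + 0.19 + 0.17) / 6 = 1.1600 / 6 = 0.1933
UCL_R = D₄·R̄ = 1.864 × 0.1933 = 0.3604

0.360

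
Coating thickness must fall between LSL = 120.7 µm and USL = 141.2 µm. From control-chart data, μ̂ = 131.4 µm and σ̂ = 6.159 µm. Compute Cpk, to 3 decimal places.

0.530

Cpu = (USL − μ̂) / (3σ̂) = (141.2 − 131.4) / (3 × 6.159) = 0.5304; Cpl = (μ̂ − LSL) / (3σ̂) = (131.4 − 120.7) / (3 × 6.159) = 0.5791; Cpk = min(Cpu, Cpl) = 0.5304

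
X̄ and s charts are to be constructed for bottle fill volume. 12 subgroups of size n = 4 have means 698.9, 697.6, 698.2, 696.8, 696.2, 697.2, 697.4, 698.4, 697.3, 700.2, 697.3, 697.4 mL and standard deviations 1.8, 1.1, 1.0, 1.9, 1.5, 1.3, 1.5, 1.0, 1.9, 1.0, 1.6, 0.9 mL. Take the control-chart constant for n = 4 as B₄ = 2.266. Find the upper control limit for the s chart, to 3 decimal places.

s̄ = (1.8 + 1.1 + 1.0 + 1.9 + 1.5 + 1.3 + 1.5 + 1.0 + 1.9 + 1.0 + 1.6 + 0.9) / 12 = 1.3750
UCL_s = B₄·s̄ = 2.266 × 1.3750 = 3.1158

3.116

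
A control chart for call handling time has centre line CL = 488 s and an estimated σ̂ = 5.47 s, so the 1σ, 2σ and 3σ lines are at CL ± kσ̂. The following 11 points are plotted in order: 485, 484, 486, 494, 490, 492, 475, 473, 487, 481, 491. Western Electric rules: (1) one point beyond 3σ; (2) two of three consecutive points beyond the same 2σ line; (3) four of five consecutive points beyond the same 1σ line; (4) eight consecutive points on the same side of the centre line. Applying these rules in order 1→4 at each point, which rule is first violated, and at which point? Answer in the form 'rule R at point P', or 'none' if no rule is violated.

Zone of each point (C = within 1σ̂, B = 1σ̂–2σ̂, A = 2σ̂–3σ̂, * = beyond 3σ̂; sign = side of CL): 1:-C, 2:-C, 3:-C, 4:+B, 5:+C, 6:+C, 7:-A, 8:-A, 9:-C, 10:-B, 11:+C
Rule 2 (two of three consecutive points beyond the same 2σ limit) is satisfied at point 8.

rule 2 at point 8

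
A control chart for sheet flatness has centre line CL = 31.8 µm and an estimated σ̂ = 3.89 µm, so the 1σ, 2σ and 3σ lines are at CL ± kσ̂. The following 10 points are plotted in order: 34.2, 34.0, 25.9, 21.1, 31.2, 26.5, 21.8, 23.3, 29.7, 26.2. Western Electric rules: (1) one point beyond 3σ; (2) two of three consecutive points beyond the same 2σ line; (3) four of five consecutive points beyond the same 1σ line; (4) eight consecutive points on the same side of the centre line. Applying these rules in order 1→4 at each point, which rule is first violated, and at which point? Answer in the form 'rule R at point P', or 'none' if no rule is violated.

rule 3 at point 7

Zone of each point (C = within 1σ̂, B = 1σ̂–2σ̂, A = 2σ̂–3σ̂, * = beyond 3σ̂; sign = side of CL): 1:+C, 2:+C, 3:-B, 4:-A, 5:-C, 6:-B, 7:-A, 8:-A, 9:-C, 10:-B
Rule 3 (four of five consecutive points beyond the same 1σ limit) is satisfied at point 7.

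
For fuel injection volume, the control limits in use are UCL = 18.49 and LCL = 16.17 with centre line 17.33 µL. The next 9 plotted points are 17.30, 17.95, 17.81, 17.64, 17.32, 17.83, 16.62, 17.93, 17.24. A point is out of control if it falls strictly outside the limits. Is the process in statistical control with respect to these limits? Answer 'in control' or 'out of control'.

All 9 points lie within [16.17, 18.49].

in control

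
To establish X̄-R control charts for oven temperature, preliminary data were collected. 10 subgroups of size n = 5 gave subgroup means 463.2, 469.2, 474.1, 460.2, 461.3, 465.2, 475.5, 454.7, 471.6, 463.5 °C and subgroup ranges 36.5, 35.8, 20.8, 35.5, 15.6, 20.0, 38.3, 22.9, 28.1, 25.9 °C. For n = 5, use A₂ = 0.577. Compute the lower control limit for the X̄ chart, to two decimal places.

449.73

X̄̄ = (463.2 + 469.2 + 474.1 + 460.2 + 461.3 + 465.2 + 475.5 + 454.7 + 471.6 + 463.5) / 10 = 4658.5000 / 10 = 465.8500
R̄ = (36.5 + 35.8 + 20.8 + 35.5 + 15.6 + 20.0 + 38.3 + 22.9 + 28.1 + 25.9) / 10 = 279.4000 / 10 = 27.9400
LCL = X̄̄ − A₂·R̄ = 465.8500 − 0.577 × 27.9400 = 449.7286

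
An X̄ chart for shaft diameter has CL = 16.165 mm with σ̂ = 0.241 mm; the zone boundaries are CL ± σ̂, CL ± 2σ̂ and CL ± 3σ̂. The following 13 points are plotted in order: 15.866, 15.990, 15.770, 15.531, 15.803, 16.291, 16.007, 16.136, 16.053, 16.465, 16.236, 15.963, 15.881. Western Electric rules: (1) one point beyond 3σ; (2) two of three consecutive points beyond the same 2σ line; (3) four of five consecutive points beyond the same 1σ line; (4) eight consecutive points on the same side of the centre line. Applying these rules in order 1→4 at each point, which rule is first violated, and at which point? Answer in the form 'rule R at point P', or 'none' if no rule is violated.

Zone of each point (C = within 1σ̂, B = 1σ̂–2σ̂, A = 2σ̂–3σ̂, * = beyond 3σ̂; sign = side of CL): 1:-B, 2:-C, 3:-B, 4:-A, 5:-B, 6:+C, 7:-C, 8:-C, 9:-C, 10:+B, 11:+C, 12:-C, 13:-B
Rule 3 (four of five consecutive points beyond the same 1σ limit) is satisfied at point 5.

rule 3 at point 5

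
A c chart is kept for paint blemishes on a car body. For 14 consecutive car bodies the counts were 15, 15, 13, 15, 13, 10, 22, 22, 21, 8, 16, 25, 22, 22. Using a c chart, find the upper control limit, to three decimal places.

c̄ = (15 + 15 + 13 + 15 + 13 + 10 + 22 + 22 + 21 + 8 + 16 + 25 + 22 + 22) / 14 = 239 / 14 = 17.0714
UCL = c̄ + 3√c̄ = 17.0714 + 3 × √17.0714 = 17.0714 + 3 × 4.1318 = 29.4667

29.467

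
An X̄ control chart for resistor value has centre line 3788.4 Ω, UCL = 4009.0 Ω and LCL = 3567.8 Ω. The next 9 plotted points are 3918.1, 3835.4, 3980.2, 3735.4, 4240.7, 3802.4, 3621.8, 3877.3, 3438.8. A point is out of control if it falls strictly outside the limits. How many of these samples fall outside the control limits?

Compare each point to [3567.8, 4009.0]: sample 5 = 4240.7 > UCL; sample 9 = 3438.8 < LCL.

2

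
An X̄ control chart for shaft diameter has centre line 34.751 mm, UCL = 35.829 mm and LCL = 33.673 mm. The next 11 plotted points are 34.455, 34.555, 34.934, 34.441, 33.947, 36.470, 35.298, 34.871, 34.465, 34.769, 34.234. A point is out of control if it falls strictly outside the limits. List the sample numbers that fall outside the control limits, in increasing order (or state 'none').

6

Compare each point to [33.673, 35.829]: sample 6 = 36.470 > UCL.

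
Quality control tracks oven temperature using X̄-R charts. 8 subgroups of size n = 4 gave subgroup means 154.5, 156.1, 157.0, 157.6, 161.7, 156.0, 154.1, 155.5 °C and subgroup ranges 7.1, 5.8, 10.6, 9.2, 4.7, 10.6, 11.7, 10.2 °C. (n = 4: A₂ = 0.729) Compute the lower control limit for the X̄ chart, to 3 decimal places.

150.193

X̄̄ = (154.5 + 156.1 + 157.0 + 157.6 + 161.7 + 156.0 + 154.1 + 155.5) / 8 = 1252.5000 / 8 = 156.5625
R̄ = (7.1 + 5.8 + 10.6 + 9.2 + 4.7 + 10.6 + 11.7 + 10.2) / 8 = 69.9000 / 8 = 8.7375
LCL = X̄̄ − A₂·R̄ = 156.5625 − 0.729 × 8.7375 = 150.1929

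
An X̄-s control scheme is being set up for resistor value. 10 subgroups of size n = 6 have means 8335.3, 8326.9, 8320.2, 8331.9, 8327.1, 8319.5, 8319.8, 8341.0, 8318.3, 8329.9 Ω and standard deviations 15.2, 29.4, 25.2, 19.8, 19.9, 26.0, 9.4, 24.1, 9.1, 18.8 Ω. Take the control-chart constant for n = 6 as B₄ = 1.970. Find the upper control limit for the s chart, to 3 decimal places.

s̄ = (15.2 + 29.4 + 25.2 + 19.8 + 19.9 + 26.0 + 9.4 + 24.1 + 9.1 + 18.8) / 10 = 19.6900
UCL_s = B₄·s̄ = 1.970 × 19.6900 = 38.7893

38.789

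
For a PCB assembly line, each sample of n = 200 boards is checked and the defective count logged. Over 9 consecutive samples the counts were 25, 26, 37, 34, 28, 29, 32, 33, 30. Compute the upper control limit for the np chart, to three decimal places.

45.686

p̄ = Σdᵢ / (k·n) = 274 / (9 × 200) = 0.15222
UCL = np̄ + 3·√(np̄(1−p̄)) = 30.4444 + 3 × √(30.4444×0.84778) = 30.4444 + 3 × 5.0804 = 45.6855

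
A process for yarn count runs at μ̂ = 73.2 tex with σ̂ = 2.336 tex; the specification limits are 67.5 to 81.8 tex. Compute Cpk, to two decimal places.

Cpu = (USL − μ̂) / (3σ̂) = (81.8 − 73.2) / (3 × 2.336) = 1.2272; Cpl = (μ̂ − LSL) / (3σ̂) = (73.2 − 67.5) / (3 × 2.336) = 0.8134; Cpk = min(Cpu, Cpl) = 0.8134

0.81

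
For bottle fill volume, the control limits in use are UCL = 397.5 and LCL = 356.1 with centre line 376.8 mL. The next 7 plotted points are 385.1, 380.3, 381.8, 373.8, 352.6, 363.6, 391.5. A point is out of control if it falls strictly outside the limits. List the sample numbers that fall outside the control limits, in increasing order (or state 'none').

Compare each point to [356.1, 397.5]: sample 5 = 352.6 < LCL.

5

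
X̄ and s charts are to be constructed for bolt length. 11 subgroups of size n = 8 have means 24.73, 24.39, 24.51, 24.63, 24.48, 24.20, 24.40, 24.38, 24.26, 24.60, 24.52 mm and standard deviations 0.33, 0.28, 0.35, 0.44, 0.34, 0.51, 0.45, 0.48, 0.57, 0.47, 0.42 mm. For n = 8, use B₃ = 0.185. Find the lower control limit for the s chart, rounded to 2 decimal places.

0.08

s̄ = (0.33 + 0.28 + 0.35 + 0.44 + 0.34 + 0.51 + 0.45 + 0.48 + 0.57 + 0.47 + 0.42) / 11 = 0.4218
LCL_s = B₃·s̄ = 0.185 × 0.4218 = 0.0780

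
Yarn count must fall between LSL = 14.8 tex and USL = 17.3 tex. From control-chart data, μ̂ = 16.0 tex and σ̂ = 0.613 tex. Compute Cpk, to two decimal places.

Cpu = (USL − μ̂) / (3σ̂) = (17.3 − 16.0) / (3 × 0.613) = 0.7069; Cpl = (μ̂ − LSL) / (3σ̂) = (16.0 − 14.8) / (3 × 0.613) = 0.6525; Cpk = min(Cpu, Cpl) = 0.6525

0.65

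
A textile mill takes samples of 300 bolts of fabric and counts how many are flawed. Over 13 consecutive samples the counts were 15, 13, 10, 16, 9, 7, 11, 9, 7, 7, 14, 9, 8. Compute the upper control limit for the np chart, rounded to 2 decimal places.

19.88

p̄ = Σdᵢ / (k·n) = 135 / (13 × 300) = 0.03462
UCL = np̄ + 3·√(np̄(1−p̄)) = 10.3846 + 3 × √(10.3846×0.96538) = 10.3846 + 3 × 3.1663 = 19.8834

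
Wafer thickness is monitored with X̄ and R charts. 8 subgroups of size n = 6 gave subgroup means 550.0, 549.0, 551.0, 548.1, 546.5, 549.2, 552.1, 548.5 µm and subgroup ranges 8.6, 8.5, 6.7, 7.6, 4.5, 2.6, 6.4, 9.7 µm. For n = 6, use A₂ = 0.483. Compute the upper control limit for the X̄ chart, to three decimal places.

X̄̄ = (550.0 + 549.0 + 551.0 + 548.1 + 546.5 + 549.2 + 552.1 + 548.5) / 8 = 4394.4000 / 8 = 549.3000
R̄ = (8.6 + 8.5 + 6.7 + 7.6 + 4.5 + 2.6 + 6.4 + 9.7) / 8 = 54.6000 / 8 = 6.8250
UCL = X̄̄ + A₂·R̄ = 549.3000 + 0.483 × 6.8250 = 552.5965

552.596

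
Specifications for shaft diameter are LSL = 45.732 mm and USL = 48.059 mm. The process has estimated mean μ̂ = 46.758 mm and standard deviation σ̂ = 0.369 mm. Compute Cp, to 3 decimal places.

Cp = (USL − LSL) / (6σ̂) = (48.059 − 45.732) / (6 × 0.369) = 2.3270 / 2.2140 = 1.0510

1.051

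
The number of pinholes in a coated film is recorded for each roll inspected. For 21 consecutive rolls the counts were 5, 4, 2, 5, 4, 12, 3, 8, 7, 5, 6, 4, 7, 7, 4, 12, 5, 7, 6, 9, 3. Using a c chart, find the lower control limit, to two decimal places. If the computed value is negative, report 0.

c̄ = (5 + 4 + 2 + 5 + 4 + 12 + 3 + 8 + 7 + 5 + 6 + 4 + 7 + 7 + 4 + 12 + 5 + 7 + 6 + 9 + 3) / 21 = 125 / 21 = 5.9524
LCL = c̄ − 3√c̄ = 5.9524 − 3 × 2.4398 = -1.3669 → 0 (cannot be negative)

0.00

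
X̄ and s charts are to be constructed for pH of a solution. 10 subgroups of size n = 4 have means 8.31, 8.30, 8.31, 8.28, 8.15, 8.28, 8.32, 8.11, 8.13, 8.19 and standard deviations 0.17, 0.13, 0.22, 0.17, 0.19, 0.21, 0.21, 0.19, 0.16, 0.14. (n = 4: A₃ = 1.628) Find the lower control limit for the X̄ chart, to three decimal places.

X̄̄ = (8.31 + 8.30 + 8.31 + 8.28 + 8.15 + 8.28 + 8.32 + 8.11 + 8.13 + 8.19) / 10 = 8.2380
s̄ = (0.17 + 0.13 + 0.22 + 0.17 + 0.19 + 0.21 + 0.21 + 0.19 + 0.16 + 0.14) / 10 = 0.1790
LCL = X̄̄ − A₃·s̄ = 8.2380 − 1.628 × 0.1790 = 7.9466

7.947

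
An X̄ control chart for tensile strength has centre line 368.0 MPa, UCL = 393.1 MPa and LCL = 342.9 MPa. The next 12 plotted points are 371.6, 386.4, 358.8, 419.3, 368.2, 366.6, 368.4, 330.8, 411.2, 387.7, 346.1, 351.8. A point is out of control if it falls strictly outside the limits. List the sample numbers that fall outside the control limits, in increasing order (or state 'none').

4, 8, 9

Compare each point to [342.9, 393.1]: sample 4 = 419.3 > UCL; sample 8 = 330.8 < LCL; sample 9 = 411.2 > UCL.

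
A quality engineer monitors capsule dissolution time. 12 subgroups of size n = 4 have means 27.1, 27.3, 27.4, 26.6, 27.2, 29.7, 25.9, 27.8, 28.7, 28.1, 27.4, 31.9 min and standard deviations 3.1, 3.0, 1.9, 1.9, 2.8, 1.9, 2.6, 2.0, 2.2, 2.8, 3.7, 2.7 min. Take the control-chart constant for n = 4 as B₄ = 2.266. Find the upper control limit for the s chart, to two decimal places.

s̄ = (3.1 + 3.0 + 1.9 + 1.9 + 2.8 + 1.9 + 2.6 + 2.0 + 2.2 + 2.8 + 3.7 + 2.7) / 12 = 2.5500
UCL_s = B₄·s̄ = 2.266 × 2.5500 = 5.7783

5.78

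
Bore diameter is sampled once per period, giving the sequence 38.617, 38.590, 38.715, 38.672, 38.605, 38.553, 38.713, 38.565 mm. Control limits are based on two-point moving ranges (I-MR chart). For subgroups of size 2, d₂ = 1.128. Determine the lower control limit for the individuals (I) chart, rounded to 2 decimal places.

X̄ = (38.617 + 38.590 + 38.715 + 38.672 + 38.605 + 38.553 + 38.713 + 38.565) / 8 = 38.6287
Moving ranges: 0.027, 0.125, 0.043, 0.067, 0.052, 0.160, 0.148; M̄R̄ = 0.6220 / 7 = 0.0889
LCL = X̄ − 3·M̄R̄/d₂ = 38.6287 − 3 × 0.0889 / 1.128 = 38.3924

38.39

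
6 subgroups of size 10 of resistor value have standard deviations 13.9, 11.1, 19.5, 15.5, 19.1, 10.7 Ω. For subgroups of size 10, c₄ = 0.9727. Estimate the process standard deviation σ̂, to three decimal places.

s̄ = (13.9 + 11.1 + 19.5 + 15.5 + 19.1 + 10.7) / 6 = 14.9667
σ̂ = s̄ / c₄ = 14.9667 / 0.9727 = 15.3867

15.387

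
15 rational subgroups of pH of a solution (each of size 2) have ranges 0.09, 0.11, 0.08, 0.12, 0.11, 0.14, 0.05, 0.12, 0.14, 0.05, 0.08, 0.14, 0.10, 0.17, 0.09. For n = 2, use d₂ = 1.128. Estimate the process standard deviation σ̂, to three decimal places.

0.094

R̄ = (0.09 + 0.11 + 0.08 + 0.12 + 0.11 + 0.14 + 0.05 + 0.12 + 0.14 + 0.05 + 0.08 + 0.14 + 0.10 + 0.17 + 0.09) / 15 = 0.1060
σ̂ = R̄ / d₂ = 0.1060 / 1.128 = 0.0940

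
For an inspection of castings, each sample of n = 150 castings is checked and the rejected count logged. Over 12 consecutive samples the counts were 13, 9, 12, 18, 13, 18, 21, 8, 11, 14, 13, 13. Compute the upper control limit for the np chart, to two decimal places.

p̄ = Σdᵢ / (k·n) = 163 / (12 × 150) = 0.09056
UCL = np̄ + 3·√(np̄(1−p̄)) = 13.5833 + 3 × √(13.5833×0.90944) = 13.5833 + 3 × 3.5147 = 24.1275

24.13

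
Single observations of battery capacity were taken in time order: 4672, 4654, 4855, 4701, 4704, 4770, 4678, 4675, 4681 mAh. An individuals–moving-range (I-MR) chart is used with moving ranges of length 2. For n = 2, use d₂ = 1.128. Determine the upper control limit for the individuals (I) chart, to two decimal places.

4890.52

X̄ = (4672 + 4654 + 4855 + 4701 + 4704 + 4770 + 4678 + 4675 + 4681) / 9 = 4710.0000
Moving ranges: 18, 201, 154, 3, 66, 92, 3, 6; M̄R̄ = 543.0000 / 8 = 67.8750
UCL = X̄ + 3·M̄R̄/d₂ = 4710.0000 + 3 × 67.8750 / 1.128 = 4890.5186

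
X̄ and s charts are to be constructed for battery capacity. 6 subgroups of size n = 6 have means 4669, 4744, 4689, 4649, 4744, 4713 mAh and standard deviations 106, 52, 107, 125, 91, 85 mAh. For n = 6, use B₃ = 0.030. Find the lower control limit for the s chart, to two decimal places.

s̄ = (106 + 52 + 107 + 125 + 91 + 85) / 6 = 94.3333
LCL_s = B₃·s̄ = 0.030 × 94.3333 = 2.8300

2.83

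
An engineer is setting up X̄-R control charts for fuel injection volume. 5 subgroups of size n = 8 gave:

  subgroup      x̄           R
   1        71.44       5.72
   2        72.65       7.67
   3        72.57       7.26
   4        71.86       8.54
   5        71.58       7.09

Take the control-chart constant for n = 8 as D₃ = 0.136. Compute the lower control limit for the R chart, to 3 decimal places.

0.987

R̄ = (5.72 + 7.67 + 7.26 + 8.54 + 7.09) / 5 = 36.2800 / 5 = 7.2560
LCL_R = D₃·R̄ = 0.136 × 7.2560 = 0.9868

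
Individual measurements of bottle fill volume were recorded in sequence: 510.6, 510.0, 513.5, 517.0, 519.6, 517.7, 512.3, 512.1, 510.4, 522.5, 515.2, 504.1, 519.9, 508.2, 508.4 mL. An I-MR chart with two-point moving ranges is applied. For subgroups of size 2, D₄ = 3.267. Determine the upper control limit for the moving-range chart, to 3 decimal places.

18.109

Moving ranges: 0.6, 3.5, 3.5, 2.6, 1.9, 5.4, 0.2, 1.7, 12.1, 7.3, 11.1, 15.8, 11.7, 0.2; M̄R̄ = 77.6000 / 14 = 5.5429
UCL_MR = D₄·M̄R̄ = 3.267 × 5.5429 = 18.1085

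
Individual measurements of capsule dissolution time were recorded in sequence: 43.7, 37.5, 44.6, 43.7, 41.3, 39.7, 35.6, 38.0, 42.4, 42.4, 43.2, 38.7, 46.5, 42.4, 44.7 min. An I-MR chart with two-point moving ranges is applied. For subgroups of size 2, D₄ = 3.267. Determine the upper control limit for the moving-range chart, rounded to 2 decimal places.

11.34

Moving ranges: 6.2, 7.1, 0.9, 2.4, 1.6, 4.1, 2.4, 4.4, 0.0, 0.8, 4.5, 7.8, 4.1, 2.3; M̄R̄ = 48.6000 / 14 = 3.4714
UCL_MR = D₄·M̄R̄ = 3.267 × 3.4714 = 11.3412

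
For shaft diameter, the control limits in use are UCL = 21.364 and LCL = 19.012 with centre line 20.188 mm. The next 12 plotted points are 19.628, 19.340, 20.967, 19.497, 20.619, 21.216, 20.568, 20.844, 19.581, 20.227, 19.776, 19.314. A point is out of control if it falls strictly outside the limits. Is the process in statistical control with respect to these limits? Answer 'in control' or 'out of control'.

in control

All 12 points lie within [19.012, 21.364].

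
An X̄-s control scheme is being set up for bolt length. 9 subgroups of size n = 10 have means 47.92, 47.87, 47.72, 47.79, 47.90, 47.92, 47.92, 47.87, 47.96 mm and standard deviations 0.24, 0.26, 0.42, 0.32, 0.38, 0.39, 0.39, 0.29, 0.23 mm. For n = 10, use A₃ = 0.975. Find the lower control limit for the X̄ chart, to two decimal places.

X̄̄ = (47.92 + 47.87 + 47.72 + 47.79 + 47.90 + 47.92 + 47.92 + 47.87 + 47.96) / 9 = 47.8744
s̄ = (0.24 + 0.26 + 0.42 + 0.32 + 0.38 + 0.39 + 0.39 + 0.29 + 0.23) / 9 = 0.3244
LCL = X̄̄ − A₃·s̄ = 47.8744 − 0.975 × 0.3244 = 47.5581

47.56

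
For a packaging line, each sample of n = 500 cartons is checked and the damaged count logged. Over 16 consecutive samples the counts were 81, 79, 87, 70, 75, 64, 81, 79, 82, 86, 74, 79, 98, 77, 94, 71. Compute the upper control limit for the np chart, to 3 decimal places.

p̄ = Σdᵢ / (k·n) = 1277 / (16 × 500) = 0.15962
UCL = np̄ + 3·√(np̄(1−p̄)) = 79.8125 + 3 × √(79.8125×0.84037) = 79.8125 + 3 × 8.1898 = 104.3818

104.382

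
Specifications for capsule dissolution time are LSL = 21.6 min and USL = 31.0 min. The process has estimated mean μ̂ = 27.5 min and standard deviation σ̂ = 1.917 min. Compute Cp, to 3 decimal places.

Cp = (USL − LSL) / (6σ̂) = (31.0 − 21.6) / (6 × 1.917) = 9.4000 / 11.5020 = 0.8172

0.817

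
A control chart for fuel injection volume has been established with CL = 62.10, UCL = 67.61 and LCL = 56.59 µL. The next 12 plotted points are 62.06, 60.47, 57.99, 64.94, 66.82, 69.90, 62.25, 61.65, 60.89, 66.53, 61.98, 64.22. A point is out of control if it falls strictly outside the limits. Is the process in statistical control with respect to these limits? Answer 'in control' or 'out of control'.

out of control

Compare each point to [56.59, 67.61]: sample 6 = 69.90 > UCL.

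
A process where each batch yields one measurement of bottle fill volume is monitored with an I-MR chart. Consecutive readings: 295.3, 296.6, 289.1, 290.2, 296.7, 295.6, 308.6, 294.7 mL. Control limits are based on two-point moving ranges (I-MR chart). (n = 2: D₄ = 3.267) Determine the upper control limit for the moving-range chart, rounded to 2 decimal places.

Moving ranges: 1.3, 7.5, 1.1, 6.5, 1.1, 13.0, 13.9; M̄R̄ = 44.4000 / 7 = 6.3429
UCL_MR = D₄·M̄R̄ = 3.267 × 6.3429 = 20.7221

20.72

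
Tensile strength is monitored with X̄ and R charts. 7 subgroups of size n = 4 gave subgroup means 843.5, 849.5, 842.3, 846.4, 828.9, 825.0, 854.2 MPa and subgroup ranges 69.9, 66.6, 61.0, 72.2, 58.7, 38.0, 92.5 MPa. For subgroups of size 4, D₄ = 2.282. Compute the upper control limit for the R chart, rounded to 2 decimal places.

R̄ = (69.9 + 66.6 + 61.0 + 72.2 + 58.7 + 38.0 + 92.5) / 7 = 458.9000 / 7 = 65.5571
UCL_R = D₄·R̄ = 2.282 × 65.5571 = 149.6014

149.60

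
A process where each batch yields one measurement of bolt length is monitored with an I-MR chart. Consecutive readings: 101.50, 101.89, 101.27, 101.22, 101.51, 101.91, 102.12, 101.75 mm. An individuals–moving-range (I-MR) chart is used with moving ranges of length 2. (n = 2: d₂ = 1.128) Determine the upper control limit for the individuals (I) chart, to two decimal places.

102.53

X̄ = (101.50 + 101.89 + 101.27 + 101.22 + 101.51 + 101.91 + 102.12 + 101.75) / 8 = 101.6462
Moving ranges: 0.39, 0.62, 0.05, 0.29, 0.40, 0.21, 0.37; M̄R̄ = 2.3300 / 7 = 0.3329
UCL = X̄ + 3·M̄R̄/d₂ = 101.6462 + 3 × 0.3329 / 1.128 = 102.5315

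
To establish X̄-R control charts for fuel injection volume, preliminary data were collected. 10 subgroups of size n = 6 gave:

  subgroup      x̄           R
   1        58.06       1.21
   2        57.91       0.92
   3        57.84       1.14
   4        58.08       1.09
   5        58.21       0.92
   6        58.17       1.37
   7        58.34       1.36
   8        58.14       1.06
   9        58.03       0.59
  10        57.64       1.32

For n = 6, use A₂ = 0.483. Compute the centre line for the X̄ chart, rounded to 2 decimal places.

X̄̄ = (58.06 + 57.91 + 57.84 + 58.08 + 58.21 + 58.17 + 58.34 + 58.14 + 58.03 + 57.64) / 10 = 580.4200 / 10 = 58.0420
CL = X̄̄ = 58.0420

58.04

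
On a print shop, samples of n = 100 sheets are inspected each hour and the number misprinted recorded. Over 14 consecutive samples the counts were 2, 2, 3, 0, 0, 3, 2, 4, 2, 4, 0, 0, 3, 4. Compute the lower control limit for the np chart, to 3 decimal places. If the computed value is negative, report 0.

p̄ = Σdᵢ / (k·n) = 29 / (14 × 100) = 0.02071
LCL = np̄ − 3·√(np̄(1−p̄)) = 2.0714 − 3 × 1.4243 = -2.2014 → 0 (negative, so LCL = 0)

0.000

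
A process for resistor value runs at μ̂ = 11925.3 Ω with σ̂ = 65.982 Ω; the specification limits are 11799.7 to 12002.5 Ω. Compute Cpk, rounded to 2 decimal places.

0.39

Cpu = (USL − μ̂) / (3σ̂) = (12002.5 − 11925.3) / (3 × 65.982) = 0.3900; Cpl = (μ̂ − LSL) / (3σ̂) = (11925.3 − 11799.7) / (3 × 65.982) = 0.6345; Cpk = min(Cpu, Cpl) = 0.3900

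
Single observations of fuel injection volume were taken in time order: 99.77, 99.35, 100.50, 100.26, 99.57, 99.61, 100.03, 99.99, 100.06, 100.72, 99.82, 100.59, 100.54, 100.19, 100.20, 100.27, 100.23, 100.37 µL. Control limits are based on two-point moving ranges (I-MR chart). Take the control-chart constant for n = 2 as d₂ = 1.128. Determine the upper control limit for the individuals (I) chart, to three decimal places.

101.063

X̄ = (99.77 + 99.35 + 100.50 + 100.26 + 99.57 + 99.61 + 100.03 + 99.99 + 100.06 + 100.72 + 99.82 + 100.59 + 100.54 + 100.19 + 100.20 + 100.27 + 100.23 + 100.37) / 18 = 100.1150
Moving ranges: 0.42, 1.15, 0.24, 0.69, 0.04, 0.42, 0.04, 0.07, 0.66, 0.90, 0.77, 0.05, 0.35, 0.01, 0.07, 0.04, 0.14; M̄R̄ = 6.0600 / 17 = 0.3565
UCL = X̄ + 3·M̄R̄/d₂ = 100.1150 + 3 × 0.3565 / 1.128 = 101.0631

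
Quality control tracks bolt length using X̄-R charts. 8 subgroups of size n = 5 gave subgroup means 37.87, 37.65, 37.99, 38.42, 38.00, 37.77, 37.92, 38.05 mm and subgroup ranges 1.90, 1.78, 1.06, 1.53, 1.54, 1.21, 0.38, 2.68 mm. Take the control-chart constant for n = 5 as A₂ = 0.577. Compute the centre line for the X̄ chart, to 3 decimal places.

37.959

X̄̄ = (37.87 + 37.65 + 37.99 + 38.42 + 38.00 + 37.77 + 37.92 + 38.05) / 8 = 303.6700 / 8 = 37.9588
CL = X̄̄ = 37.9588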